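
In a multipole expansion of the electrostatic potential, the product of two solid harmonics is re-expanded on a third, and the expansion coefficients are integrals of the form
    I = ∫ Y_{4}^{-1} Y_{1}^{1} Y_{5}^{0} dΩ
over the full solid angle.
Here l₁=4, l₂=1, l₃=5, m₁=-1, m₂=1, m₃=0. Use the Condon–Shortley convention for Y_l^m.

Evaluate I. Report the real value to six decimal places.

m-sum 0 ✓  L=10 even ✓  3≤5≤5 ✓
Π(2lᵢ+1) = 9×3×11 = 297
triangle coeff Δ(4,1,5) = 1/495
Σ_t [0,0]: t=0:+1/576 = 1/576
(3j)²=5/99 [(4 1 5; 0 0 0)], sign=-1
Σ_t [0,0]: t=0:+1/1440 = 1/1440
(3j)²=2/99 [(4 1 5; -1 1 0)], sign=-1
⇒ 4πI² = 10/33
I = (+1)√(10/33/(4π)) = 0.15528807

0.155288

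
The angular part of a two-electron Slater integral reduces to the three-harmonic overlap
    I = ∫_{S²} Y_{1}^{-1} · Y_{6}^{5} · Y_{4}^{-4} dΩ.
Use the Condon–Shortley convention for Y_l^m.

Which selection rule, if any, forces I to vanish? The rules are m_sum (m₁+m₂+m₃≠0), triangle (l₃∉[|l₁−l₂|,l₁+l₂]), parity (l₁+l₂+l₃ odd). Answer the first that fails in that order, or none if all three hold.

triangle

Σmᵢ = 0  ✓
l₃∈[|l₁−l₂|,l₁+l₂]=[5,7], have l₃=4  ✗
Σlᵢ = 11 ⇒ odd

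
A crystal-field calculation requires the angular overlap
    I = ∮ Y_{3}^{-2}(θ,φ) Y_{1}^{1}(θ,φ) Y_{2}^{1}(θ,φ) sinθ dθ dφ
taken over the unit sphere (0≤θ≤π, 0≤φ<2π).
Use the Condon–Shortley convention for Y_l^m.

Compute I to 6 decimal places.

Checks pass: Σm=0; 6 even; l₃=2∈[2,4].
(2·3+1)(2·1+1)(2·2+1) = 105
Δ: 2! 4! 0! / 7! → 1/105
sum: t=1:−1/4 = -1/4
3j²(3 1 2; 0 0 0) = Δ·Π!·Σ² = 3/35  (sign -1)
sum: t=2:+1/12 = 1/12
3j²(3 1 2; -2 1 1) = Δ·Π!·Σ² = 2/21  (sign -1)
combine: 4πI² = 105·3/35·2/21 = 6/7
take √, sign +1: I = 0.26116903

0.261169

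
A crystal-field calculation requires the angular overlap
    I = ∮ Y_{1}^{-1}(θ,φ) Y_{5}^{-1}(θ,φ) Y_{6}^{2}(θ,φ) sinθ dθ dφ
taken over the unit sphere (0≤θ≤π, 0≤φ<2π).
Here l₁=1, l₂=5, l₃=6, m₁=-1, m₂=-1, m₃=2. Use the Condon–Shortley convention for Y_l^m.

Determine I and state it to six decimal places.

Checks pass: Σm=0; 12 even; l₃=6∈[4,6].
(2·1+1)(2·5+1)(2·6+1) = 429
Δ: 0! 2! 10! / 13! → 1/858
sum: t=0:+1/14400 = 1/14400
3j²(1 5 6; 0 0 0) = Δ·Π!·Σ² = 6/143  (sign +1)
sum: t=0:+1/34560 = 1/34560
3j²(1 5 6; -1 -1 2) = Δ·Π!·Σ² = 14/429  (sign +1)
combine: 4πI² = 429·6/143·14/429 = 84/143
take √, sign +1: I = 0.21620548

0.216205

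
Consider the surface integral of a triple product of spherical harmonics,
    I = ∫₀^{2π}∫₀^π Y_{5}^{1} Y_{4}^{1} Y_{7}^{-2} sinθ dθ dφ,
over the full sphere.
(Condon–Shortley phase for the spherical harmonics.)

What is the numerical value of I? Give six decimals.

0.139430

m-sum 0 ✓  L=16 even ✓  1≤7≤9 ✓
Π(2lᵢ+1) = 11×9×15 = 1485
triangle coeff Δ(5,4,7) = 1/6126120
Σ_t [0,2]: t=0:+1/69120 t=1:−1/20736 t=2:+1/69120 = -1/51840
(3j)²=280/21879 [(5 4 7; 0 0 0)], sign=+1
Σ_t [0,2]: t=0:+1/138240 t=1:−1/34560 t=2:+1/103680 = -1/82944
(3j)²=125/9724 [(5 4 7; 1 1 -2)], sign=+1
⇒ 4πI² = 131250/537251
I = (+1)√(131250/537251/(4π)) = 0.13942996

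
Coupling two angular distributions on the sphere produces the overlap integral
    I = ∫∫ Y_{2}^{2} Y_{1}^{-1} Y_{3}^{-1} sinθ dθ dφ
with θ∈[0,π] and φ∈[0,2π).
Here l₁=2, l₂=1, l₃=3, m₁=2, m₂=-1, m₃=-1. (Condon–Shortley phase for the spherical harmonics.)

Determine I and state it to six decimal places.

-0.082589

Checks pass: Σm=0; 6 even; l₃=3∈[1,3].
(2·2+1)(2·1+1)(2·3+1) = 105
Δ: 0! 4! 2! / 7! → 1/105
sum: t=0:+1/4 = 1/4
3j²(2 1 3; 0 0 0) = Δ·Π!·Σ² = 3/35  (sign -1)
sum: t=0:+1/48 = 1/48
3j²(2 1 3; 2 -1 -1) = Δ·Π!·Σ² = 1/105  (sign +1)
combine: 4πI² = 105·3/35·1/105 = 3/35
take √, sign -1: I = -0.08258890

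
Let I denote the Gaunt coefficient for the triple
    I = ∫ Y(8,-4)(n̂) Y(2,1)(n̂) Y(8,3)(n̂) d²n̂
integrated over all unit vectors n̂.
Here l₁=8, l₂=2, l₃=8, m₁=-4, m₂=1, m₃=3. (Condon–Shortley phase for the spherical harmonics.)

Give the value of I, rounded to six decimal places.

0.146979

m-sum 0 ✓  L=18 even ✓  6≤8≤10 ✓
Π(2lᵢ+1) = 17×5×17 = 1445
triangle coeff Δ(8,2,8) = 1/348840
Σ_t [0,2]: t=0:+1/116121600 t=1:−1/25401600 t=2:+1/116121600 = -1/45158400
(3j)²=24/1615 [(8 2 8; 0 0 0)], sign=-1
Σ_t [1,2]: t=1:−1/479001600 t=2:+1/174182400 = 1/273715200
(3j)²=49/3876 [(8 2 8; -4 1 3)], sign=-1
⇒ 4πI² = 98/361
I = (+1)√(98/361/(4π)) = 0.14697873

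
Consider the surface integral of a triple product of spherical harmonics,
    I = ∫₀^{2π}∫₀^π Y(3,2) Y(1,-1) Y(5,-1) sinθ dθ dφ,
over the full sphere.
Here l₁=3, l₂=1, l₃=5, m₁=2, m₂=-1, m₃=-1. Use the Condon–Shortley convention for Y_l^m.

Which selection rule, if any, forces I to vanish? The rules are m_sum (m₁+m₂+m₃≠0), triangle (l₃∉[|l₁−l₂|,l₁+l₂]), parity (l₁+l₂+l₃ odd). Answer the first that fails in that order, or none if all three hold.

azimuthal sum: 2 − 1 − 1 = 0  ✓
2 ≤ 5 ≤ 4 (triangle on l)  ✗
L = 3 + 1 + 5 = 9 (odd)

triangle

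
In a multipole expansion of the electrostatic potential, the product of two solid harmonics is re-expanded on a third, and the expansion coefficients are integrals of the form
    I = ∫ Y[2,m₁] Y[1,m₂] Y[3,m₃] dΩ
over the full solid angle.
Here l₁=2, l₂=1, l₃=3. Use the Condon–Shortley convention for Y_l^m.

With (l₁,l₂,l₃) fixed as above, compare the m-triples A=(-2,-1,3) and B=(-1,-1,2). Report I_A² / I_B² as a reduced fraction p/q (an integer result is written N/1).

3/2

l's match ⇒ only the (l;m) 3-j factors differ between A and B.
A: triangle coeff Δ(2,1,3) = 1/105; Σ_t [0,0]: t=0:+1/48 = 1/48; (3j)²=1/7 [(2 1 3; -2 -1 3)], sign=+1
B: triangle coeff Δ(2,1,3) = 1/105; Σ_t [0,0]: t=0:+1/12 = 1/12; (3j)²=2/21 [(2 1 3; -1 -1 2)], sign=-1
I_A²/I_B² = (1/7)/(2/21) = 3/2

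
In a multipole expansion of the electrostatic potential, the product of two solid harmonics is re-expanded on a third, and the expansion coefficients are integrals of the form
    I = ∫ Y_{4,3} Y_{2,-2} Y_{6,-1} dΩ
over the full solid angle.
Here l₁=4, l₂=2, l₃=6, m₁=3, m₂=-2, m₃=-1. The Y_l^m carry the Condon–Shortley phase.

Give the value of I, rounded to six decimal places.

-0.035563

Rules hold: Σm=0, L=12 even, 2≤6≤6.
N = 9·5·13 = 585
Δ = 0!·8!·4!/13! = 1/6435
Racah Σ t=0..0: t=0:+1/2304 = 1/2304
⇒ 3j(4 2 6; 0 0 0)² = 5/143, sgn +1
Racah Σ t=0..0: t=0:+1/120960 = 1/120960
⇒ 3j(4 2 6; 3 -2 -1)² = 1/1287, sgn -1
4πI² = N·(3j₀)²·(3jₘ)² = 25/1573
I = -1·√(0.0158932/4π) = -0.03556319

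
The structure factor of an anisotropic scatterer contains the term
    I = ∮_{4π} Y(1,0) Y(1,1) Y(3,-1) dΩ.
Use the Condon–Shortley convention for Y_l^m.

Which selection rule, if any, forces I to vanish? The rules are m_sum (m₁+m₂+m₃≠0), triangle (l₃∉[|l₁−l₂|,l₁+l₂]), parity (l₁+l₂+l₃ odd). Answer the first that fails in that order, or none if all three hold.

m₁+m₂+m₃ = 0 + 1 − 1 = 0  ✓
triangle: |1−1|=0 ≤ l₃=3 ≤ 1+1=2  ✗
parity: l₁+l₂+l₃ = 5 is odd

triangle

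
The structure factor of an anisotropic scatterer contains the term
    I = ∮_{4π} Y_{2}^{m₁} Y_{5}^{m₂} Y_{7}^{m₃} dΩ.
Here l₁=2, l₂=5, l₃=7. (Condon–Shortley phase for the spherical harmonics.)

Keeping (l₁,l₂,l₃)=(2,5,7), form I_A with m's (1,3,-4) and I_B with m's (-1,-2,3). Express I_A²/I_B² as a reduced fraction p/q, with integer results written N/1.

33/32

Shared (l₁,l₂,l₃)=(2,5,7): N and (l;000)² cancel in I_A²/I_B².
A: Δ = 0!·4!·10!/15! = 1/15015; Racah Σ t=0..0: t=0:+1/483840 = 1/483840; ⇒ 3j(2 5 7; 1 3 -4)² = 3/91, sgn -1
B: Δ = 0!·4!·10!/15! = 1/15015; Racah Σ t=0..0: t=0:+1/181440 = 1/181440; ⇒ 3j(2 5 7; -1 -2 3)² = 32/1001, sgn +1
I_A²/I_B² = (3/91)/(32/1001) = 33/32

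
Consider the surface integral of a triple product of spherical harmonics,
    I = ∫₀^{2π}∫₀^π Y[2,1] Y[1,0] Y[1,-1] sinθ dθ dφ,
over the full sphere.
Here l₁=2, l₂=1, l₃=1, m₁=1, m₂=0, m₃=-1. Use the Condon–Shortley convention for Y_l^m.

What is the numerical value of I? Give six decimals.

Checks pass: Σm=0; 4 even; l₃=1∈[1,3].
(2·2+1)(2·1+1)(2·1+1) = 45
Δ: 2! 2! 0! / 5! → 1/30
sum: t=1:−1/1 = -1/1
3j²(2 1 1; 0 0 0) = Δ·Π!·Σ² = 2/15  (sign +1)
sum: t=1:−1/2 = -1/2
3j²(2 1 1; 1 0 -1) = Δ·Π!·Σ² = 1/10  (sign -1)
combine: 4πI² = 45·2/15·1/10 = 3/5
take √, sign -1: I = -0.21850969

-0.218510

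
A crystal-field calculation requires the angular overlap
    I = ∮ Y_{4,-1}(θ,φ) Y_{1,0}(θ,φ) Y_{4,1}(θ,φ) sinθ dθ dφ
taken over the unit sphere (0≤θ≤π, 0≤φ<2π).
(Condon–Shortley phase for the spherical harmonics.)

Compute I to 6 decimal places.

l₁+l₂+l₃=9 is odd: 3j(l;000)=0 ⇒ I=0

0.000000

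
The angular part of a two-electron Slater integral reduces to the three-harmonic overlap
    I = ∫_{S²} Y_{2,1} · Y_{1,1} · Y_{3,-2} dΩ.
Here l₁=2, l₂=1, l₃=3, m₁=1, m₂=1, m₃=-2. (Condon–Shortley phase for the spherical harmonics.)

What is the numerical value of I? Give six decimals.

0.261169

m-sum 0 ✓  L=6 even ✓  1≤3≤3 ✓
Π(2lᵢ+1) = 5×3×7 = 105
triangle coeff Δ(2,1,3) = 1/105
Σ_t [0,0]: t=0:+1/4 = 1/4
(3j)²=3/35 [(2 1 3; 0 0 0)], sign=-1
Σ_t [0,0]: t=0:+1/12 = 1/12
(3j)²=2/21 [(2 1 3; 1 1 -2)], sign=-1
⇒ 4πI² = 6/7
I = (+1)√(6/7/(4π)) = 0.26116903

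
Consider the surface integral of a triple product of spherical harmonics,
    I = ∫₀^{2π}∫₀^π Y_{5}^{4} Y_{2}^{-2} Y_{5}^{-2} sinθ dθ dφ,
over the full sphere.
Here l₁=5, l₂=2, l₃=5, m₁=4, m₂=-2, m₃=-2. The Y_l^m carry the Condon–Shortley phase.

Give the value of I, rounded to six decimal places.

-0.137240

m-sum 0 ✓  L=12 even ✓  3≤5≤7 ✓
Π(2lᵢ+1) = 11×5×11 = 605
triangle coeff Δ(5,2,5) = 1/38610
Σ_t [0,2]: t=0:+1/2880 t=1:−1/576 t=2:+1/2880 = -1/960
(3j)²=10/429 [(5 2 5; 0 0 0)], sign=+1
Σ_t [0,0]: t=0:+1/20160 = 1/20160
(3j)²=12/715 [(5 2 5; 4 -2 -2)], sign=-1
⇒ 4πI² = 40/169
I = (-1)√(40/169/(4π)) = -0.13724032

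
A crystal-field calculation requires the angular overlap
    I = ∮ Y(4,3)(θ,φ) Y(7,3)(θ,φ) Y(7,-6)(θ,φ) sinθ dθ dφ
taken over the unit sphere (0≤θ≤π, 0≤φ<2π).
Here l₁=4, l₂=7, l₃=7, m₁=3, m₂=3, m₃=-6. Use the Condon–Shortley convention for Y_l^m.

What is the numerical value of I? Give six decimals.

Rules hold: Σm=0, L=18 even, 3≤7≤11.
N = 9·15·15 = 2025
Δ = 4!·4!·10!/19! = 1/58198140
Racah Σ t=0..4: t=0:+1/17418240 t=1:−1/622080 t=2:+1/230400 t=3:−1/622080 t=4:+1/17418240 = 1/806400
⇒ 3j(4 7 7; 0 0 0)² = 2268/230945, sgn -1
Racah Σ t=0..1: t=0:+1/522547200 t=1:−1/52254720 = -1/58060800
⇒ 3j(4 7 7; 3 3 -6)² = 9/646, sgn +1
4πI² = N·(3j₀)²·(3jₘ)² = 4133430/14919047
I = -1·√(0.277057/4π) = -0.14848406

-0.148484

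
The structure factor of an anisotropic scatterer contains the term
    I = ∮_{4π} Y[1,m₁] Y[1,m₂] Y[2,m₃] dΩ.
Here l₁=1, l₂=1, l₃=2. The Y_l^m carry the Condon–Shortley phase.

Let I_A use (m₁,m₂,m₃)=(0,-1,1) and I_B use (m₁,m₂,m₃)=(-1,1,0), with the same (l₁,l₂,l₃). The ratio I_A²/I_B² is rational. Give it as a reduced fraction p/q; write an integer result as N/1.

3/1

Same 1,1,2: normalisation and zero-m 3j drop out of the ratio.
A: Δ: 0! 2! 2! / 5! → 1/30; sum: t=0:+1/2 = 1/2; 3j²(1 1 2; 0 -1 1) = Δ·Π!·Σ² = 1/10  (sign -1)
B: Δ: 0! 2! 2! / 5! → 1/30; sum: t=0:+1/4 = 1/4; 3j²(1 1 2; -1 1 0) = Δ·Π!·Σ² = 1/30  (sign +1)
I_A²/I_B² = (1/10)/(1/30) = 3/1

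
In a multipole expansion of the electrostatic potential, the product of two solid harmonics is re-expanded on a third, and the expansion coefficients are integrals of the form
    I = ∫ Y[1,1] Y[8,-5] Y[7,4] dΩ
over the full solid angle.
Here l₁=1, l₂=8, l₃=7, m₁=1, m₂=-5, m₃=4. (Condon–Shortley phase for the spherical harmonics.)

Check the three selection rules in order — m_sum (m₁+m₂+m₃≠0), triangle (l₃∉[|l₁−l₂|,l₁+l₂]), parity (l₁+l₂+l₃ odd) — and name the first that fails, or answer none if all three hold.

azimuthal sum: 1 − 5 + 4 = 0  ✓
7 ≤ 7 ≤ 9 (triangle on l)  ✓
L = 1 + 8 + 7 = 16 (even)  ✓

none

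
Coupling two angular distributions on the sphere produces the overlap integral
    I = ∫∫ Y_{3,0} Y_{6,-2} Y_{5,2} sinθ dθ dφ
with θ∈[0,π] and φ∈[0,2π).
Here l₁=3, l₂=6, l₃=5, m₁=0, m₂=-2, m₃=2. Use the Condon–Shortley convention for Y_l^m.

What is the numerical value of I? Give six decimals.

0.058844

Rules hold: Σm=0, L=14 even, 3≤5≤9.
N = 7·13·11 = 1001
Δ = 4!·2!·8!/15! = 1/675675
Racah Σ t=1..3: t=1:−1/8640 t=2:+1/2304 t=3:−1/8640 = 7/34560
⇒ 3j(3 6 5; 0 0 0)² = 7/429, sgn -1
Racah Σ t=1..3: t=1:−1/8640 t=2:+1/5760 t=3:−1/60480 = 1/24192
⇒ 3j(3 6 5; 0 -2 2)² = 8/3003, sgn -1
4πI² = N·(3j₀)²·(3jₘ)² = 56/1287
I = +1·√(0.043512/4π) = 0.05884368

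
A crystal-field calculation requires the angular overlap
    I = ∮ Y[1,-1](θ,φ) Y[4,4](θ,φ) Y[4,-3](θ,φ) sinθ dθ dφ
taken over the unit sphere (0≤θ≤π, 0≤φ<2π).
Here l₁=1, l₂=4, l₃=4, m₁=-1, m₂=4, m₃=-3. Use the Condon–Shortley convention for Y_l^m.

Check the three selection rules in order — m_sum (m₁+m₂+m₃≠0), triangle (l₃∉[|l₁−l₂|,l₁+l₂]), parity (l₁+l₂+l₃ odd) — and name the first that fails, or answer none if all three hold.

m₁+m₂+m₃ = -1 + 4 − 3 = 0  ✓
triangle: |1−4|=3 ≤ l₃=4 ≤ 1+4=5  ✓
parity: l₁+l₂+l₃ = 9 is odd  ✗

parity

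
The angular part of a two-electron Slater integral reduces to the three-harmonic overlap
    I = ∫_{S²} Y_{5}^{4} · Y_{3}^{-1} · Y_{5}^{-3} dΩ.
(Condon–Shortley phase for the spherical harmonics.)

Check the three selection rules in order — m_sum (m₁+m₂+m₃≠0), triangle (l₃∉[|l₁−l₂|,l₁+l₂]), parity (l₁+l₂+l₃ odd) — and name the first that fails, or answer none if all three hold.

m₁+m₂+m₃ = 4 − 1 − 3 = 0  ✓
triangle: |5−3|=2 ≤ l₃=5 ≤ 5+3=8  ✓
parity: l₁+l₂+l₃ = 13 is odd  ✗

parity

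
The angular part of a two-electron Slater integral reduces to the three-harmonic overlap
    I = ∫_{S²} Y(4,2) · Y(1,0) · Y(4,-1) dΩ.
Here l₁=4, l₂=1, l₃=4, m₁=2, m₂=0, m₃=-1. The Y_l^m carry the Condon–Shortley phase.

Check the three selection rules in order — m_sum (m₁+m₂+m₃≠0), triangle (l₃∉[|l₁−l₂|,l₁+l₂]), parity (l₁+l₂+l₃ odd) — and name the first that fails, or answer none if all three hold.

m_sum

m₁+m₂+m₃ = 2 + 0 − 1 = 1  ✗
triangle: |4−1|=3 ≤ l₃=4 ≤ 4+1=5
parity: l₁+l₂+l₃ = 9 is odd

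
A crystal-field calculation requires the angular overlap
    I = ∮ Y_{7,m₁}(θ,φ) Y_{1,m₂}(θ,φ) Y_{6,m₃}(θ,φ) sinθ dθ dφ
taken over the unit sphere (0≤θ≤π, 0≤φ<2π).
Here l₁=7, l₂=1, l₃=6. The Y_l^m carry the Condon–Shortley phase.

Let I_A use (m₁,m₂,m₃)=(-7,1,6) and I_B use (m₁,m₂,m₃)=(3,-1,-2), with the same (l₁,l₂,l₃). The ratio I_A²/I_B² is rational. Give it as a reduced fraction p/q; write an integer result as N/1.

Shared (l₁,l₂,l₃)=(7,1,6): N and (l;000)² cancel in I_A²/I_B².
A: Δ = 2!·12!·0!/15! = 1/1365; Racah Σ t=2..2: t=2:+1/958003200 = 1/958003200; ⇒ 3j(7 1 6; -7 1 6)² = 1/15, sgn +1
B: Δ = 2!·12!·0!/15! = 1/1365; Racah Σ t=0..0: t=0:+1/1935360 = 1/1935360; ⇒ 3j(7 1 6; 3 -1 -2)² = 3/91, sgn +1
I_A²/I_B² = (1/15)/(3/91) = 91/45

91/45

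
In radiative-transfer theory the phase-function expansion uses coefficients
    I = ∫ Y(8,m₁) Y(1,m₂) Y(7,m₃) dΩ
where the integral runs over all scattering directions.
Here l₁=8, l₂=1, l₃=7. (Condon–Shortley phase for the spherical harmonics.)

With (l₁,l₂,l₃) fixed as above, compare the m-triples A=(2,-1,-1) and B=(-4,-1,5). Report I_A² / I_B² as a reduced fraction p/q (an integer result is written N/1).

15/2

Same 8,1,7: normalisation and zero-m 3j drop out of the ratio.
A: Δ: 2! 14! 0! / 17! → 1/2040; sum: t=0:+1/58060800 = 1/58060800; 3j²(8 1 7; 2 -1 -1) = Δ·Π!·Σ² = 3/136  (sign +1)
B: Δ: 2! 14! 0! / 17! → 1/2040; sum: t=0:+1/1916006400 = 1/1916006400; 3j²(8 1 7; -4 -1 5) = Δ·Π!·Σ² = 1/340  (sign +1)
I_A²/I_B² = (3/136)/(1/340) = 15/2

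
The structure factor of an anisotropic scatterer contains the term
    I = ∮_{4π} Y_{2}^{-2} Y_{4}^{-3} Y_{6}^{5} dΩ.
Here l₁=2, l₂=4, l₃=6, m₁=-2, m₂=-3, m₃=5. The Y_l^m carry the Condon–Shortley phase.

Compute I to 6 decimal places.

m-sum 0 ✓  L=12 even ✓  2≤6≤6 ✓
Π(2lᵢ+1) = 5×9×13 = 585
triangle coeff Δ(2,4,6) = 1/6435
Σ_t [0,0]: t=0:+1/2304 = 1/2304
(3j)²=5/143 [(2 4 6; 0 0 0)], sign=+1
Σ_t [0,0]: t=0:+1/120960 = 1/120960
(3j)²=2/39 [(2 4 6; -2 -3 5)], sign=-1
⇒ 4πI² = 150/143
I = (-1)√(150/143/(4π)) = -0.28891672

-0.288917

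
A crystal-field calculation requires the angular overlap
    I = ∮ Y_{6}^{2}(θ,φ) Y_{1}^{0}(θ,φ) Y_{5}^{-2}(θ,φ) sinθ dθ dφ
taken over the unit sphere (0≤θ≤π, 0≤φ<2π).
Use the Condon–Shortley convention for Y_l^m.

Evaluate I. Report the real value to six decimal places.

0.231133

m-sum 0 ✓  L=12 even ✓  5≤5≤7 ✓
Π(2lᵢ+1) = 13×3×11 = 429
triangle coeff Δ(6,1,5) = 1/858
Σ_t [1,1]: t=1:−1/14400 = -1/14400
(3j)²=6/143 [(6 1 5; 0 0 0)], sign=+1
Σ_t [1,1]: t=1:−1/30240 = -1/30240
(3j)²=16/429 [(6 1 5; 2 0 -2)], sign=+1
⇒ 4πI² = 96/143
I = (+1)√(96/143/(4π)) = 0.23113338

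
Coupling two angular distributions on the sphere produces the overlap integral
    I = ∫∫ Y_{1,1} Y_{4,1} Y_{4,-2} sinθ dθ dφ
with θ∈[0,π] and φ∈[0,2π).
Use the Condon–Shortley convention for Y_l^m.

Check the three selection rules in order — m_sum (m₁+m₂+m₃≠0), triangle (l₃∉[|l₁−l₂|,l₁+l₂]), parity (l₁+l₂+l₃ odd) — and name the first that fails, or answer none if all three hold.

parity

azimuthal sum: 1 + 1 − 2 = 0  ✓
3 ≤ 4 ≤ 5 (triangle on l)  ✓
L = 1 + 4 + 4 = 9 (odd)  ✗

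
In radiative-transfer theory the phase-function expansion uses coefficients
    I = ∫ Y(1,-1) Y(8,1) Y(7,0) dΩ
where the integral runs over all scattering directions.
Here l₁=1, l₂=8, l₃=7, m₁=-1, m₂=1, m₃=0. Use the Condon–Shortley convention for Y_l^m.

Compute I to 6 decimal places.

m-sum 0 ✓  L=16 even ✓  7≤7≤9 ✓
Π(2lᵢ+1) = 3×17×15 = 765
triangle coeff Δ(1,8,7) = 1/2040
Σ_t [1,1]: t=1:−1/25401600 = -1/25401600
(3j)²=8/255 [(1 8 7; 0 0 0)], sign=+1
Σ_t [2,2]: t=2:+1/50803200 = 1/50803200
(3j)²=3/170 [(1 8 7; -1 1 0)], sign=-1
⇒ 4πI² = 36/85
I = (-1)√(36/85/(4π)) = -0.18358486

-0.183585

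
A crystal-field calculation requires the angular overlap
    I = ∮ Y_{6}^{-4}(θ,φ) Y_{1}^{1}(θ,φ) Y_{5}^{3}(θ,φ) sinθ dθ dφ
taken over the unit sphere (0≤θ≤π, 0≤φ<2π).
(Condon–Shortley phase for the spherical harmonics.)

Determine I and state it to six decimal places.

m-sum 0 ✓  L=12 even ✓  5≤5≤7 ✓
Π(2lᵢ+1) = 13×3×11 = 429
triangle coeff Δ(6,1,5) = 1/858
Σ_t [1,1]: t=1:−1/14400 = -1/14400
(3j)²=6/143 [(6 1 5; 0 0 0)], sign=+1
Σ_t [2,2]: t=2:+1/161280 = 1/161280
(3j)²=15/286 [(6 1 5; -4 1 3)], sign=+1
⇒ 4πI² = 135/143
I = (+1)√(135/143/(4π)) = 0.27409047

0.274090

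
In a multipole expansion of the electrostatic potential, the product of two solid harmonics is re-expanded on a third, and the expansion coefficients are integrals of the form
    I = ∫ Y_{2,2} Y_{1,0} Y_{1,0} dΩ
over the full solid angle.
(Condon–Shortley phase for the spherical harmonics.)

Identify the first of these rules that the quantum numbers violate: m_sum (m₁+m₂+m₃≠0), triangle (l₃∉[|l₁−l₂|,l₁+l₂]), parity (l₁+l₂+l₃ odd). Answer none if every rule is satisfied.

m_sum

m₁+m₂+m₃ = 2 + 0 + 0 = 2  ✗
triangle: |2−1|=1 ≤ l₃=1 ≤ 2+1=3
parity: l₁+l₂+l₃ = 4 is even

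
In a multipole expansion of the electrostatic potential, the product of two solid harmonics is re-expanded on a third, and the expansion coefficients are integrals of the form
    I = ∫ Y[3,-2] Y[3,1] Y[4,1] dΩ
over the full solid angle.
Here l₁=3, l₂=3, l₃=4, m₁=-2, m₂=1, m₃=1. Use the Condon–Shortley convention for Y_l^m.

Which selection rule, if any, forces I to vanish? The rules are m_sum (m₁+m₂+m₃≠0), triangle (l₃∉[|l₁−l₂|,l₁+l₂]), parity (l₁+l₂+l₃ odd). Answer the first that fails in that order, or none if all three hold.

Σmᵢ = 0  ✓
l₃∈[|l₁−l₂|,l₁+l₂]=[0,6], have l₃=4  ✓
Σlᵢ = 10 ⇒ even  ✓

none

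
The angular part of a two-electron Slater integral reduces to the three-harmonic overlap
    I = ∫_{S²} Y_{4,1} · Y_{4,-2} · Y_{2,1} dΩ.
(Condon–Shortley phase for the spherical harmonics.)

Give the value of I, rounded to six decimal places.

0.127700

Rules hold: Σm=0, L=10 even, 0≤2≤8.
N = 9·9·5 = 405
Δ = 6!·2!·2!/11! = 1/13860
Racah Σ t=2..4: t=2:+1/192 t=3:−1/36 t=4:+1/192 = -5/288
⇒ 3j(4 4 2; 0 0 0)² = 20/693, sgn -1
Racah Σ t=1..2: t=1:−1/240 t=2:+1/96 = 1/160
⇒ 3j(4 4 2; 1 -2 1)² = 27/1540, sgn -1
4πI² = N·(3j₀)²·(3jₘ)² = 1215/5929
I = +1·√(0.204925/4π) = 0.12770047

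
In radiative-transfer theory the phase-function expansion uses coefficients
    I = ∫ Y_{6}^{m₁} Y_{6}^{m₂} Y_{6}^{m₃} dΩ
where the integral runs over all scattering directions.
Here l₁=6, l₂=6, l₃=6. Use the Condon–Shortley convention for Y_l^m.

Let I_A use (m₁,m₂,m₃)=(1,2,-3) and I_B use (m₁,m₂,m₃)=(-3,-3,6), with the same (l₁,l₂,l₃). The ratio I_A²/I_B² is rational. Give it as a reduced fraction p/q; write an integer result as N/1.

Same 6,6,6: normalisation and zero-m 3j drop out of the ratio.
A: Δ: 6! 6! 6! / 19! → 1/325909584; sum: t=2:+1/1244160 t=3:−1/207360 t=4:+1/276480 t=5:−1/3110400 = -1/1382400; 3j²(6 6 6; 1 2 -3) = Δ·Π!·Σ² = 189/92378  (sign +1)
B: Δ: 6! 6! 6! / 19! → 1/325909584; sum: t=3:−1/18662400 = -1/18662400; 3j²(6 6 6; -3 -3 6) = Δ·Π!·Σ² = 84/4199  (sign -1)
I_A²/I_B² = (189/92378)/(84/4199) = 9/88

9/88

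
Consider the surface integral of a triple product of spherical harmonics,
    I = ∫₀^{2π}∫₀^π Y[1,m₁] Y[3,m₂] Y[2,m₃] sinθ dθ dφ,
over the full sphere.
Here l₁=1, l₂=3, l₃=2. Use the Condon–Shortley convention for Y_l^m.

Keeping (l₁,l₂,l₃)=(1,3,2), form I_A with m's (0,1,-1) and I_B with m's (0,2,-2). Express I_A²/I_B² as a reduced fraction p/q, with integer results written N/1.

Shared (l₁,l₂,l₃)=(1,3,2): N and (l;000)² cancel in I_A²/I_B².
A: Δ = 2!·0!·4!/7! = 1/105; Racah Σ t=1..1: t=1:−1/6 = -1/6; ⇒ 3j(1 3 2; 0 1 -1)² = 8/105, sgn +1
B: Δ = 2!·0!·4!/7! = 1/105; Racah Σ t=1..1: t=1:−1/24 = -1/24; ⇒ 3j(1 3 2; 0 2 -2)² = 1/21, sgn -1
I_A²/I_B² = (8/105)/(1/21) = 8/5

8/5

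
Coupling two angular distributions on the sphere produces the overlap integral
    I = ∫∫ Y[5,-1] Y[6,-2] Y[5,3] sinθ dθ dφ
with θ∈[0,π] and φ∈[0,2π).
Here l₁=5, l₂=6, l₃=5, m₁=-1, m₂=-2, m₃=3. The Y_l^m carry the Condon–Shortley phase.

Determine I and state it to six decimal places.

m-sum 0 ✓  L=16 even ✓  1≤5≤11 ✓
Π(2lᵢ+1) = 11×13×11 = 1573
triangle coeff Δ(5,6,5) = 1/28588560
Σ_t [1,5]: t=1:−1/345600 t=2:+1/13824 t=3:−1/5184 t=4:+1/13824 t=5:−1/345600 = -7/129600
(3j)²=80/7293 [(5 6 5; 0 0 0)], sign=+1
Σ_t [2,4]: t=2:+1/55296 t=3:−1/25920 t=4:+1/138240 = -11/829440
(3j)²=11/1326 [(5 6 5; -1 -2 3)], sign=-1
⇒ 4πI² = 4840/33813
I = (-1)√(4840/33813/(4π)) = -0.10672739

-0.106727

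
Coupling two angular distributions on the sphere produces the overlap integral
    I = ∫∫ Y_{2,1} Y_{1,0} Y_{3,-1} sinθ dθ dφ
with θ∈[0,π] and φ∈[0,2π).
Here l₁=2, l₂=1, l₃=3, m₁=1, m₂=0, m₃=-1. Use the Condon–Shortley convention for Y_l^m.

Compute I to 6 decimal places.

Rules hold: Σm=0, L=6 even, 1≤3≤3.
N = 5·3·7 = 105
Δ = 0!·4!·2!/7! = 1/105
Racah Σ t=0..0: t=0:+1/4 = 1/4
⇒ 3j(2 1 3; 0 0 0)² = 3/35, sgn -1
Racah Σ t=0..0: t=0:+1/6 = 1/6
⇒ 3j(2 1 3; 1 0 -1)² = 8/105, sgn +1
4πI² = N·(3j₀)²·(3jₘ)² = 24/35
I = -1·√(0.685714/4π) = -0.23359668

-0.233597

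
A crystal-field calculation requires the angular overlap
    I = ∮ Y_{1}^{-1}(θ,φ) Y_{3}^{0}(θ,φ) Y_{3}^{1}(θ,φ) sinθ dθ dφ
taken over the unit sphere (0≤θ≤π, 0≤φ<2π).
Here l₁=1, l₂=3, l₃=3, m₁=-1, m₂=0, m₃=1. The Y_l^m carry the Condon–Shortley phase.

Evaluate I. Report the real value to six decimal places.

0.000000

L=7 odd ⇒ parity kills the (l;000) factor ⇒ I = 0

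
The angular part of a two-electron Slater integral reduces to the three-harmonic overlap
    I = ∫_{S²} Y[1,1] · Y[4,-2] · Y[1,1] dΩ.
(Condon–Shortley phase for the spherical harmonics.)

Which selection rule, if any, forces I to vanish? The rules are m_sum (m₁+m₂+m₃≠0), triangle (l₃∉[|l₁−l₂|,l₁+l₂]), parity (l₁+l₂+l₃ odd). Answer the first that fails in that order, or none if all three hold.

triangle

Σmᵢ = 0  ✓
l₃∈[|l₁−l₂|,l₁+l₂]=[3,5], have l₃=1  ✗
Σlᵢ = 6 ⇒ even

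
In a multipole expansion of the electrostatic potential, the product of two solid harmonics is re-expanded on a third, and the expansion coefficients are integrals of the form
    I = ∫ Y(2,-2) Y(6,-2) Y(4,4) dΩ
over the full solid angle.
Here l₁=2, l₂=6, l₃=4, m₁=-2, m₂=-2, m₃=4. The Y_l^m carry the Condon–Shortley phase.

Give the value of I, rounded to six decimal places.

Rules hold: Σm=0, L=12 even, 4≤4≤8.
N = 5·13·9 = 585
Δ = 4!·0!·8!/13! = 1/6435
Racah Σ t=2..2: t=2:+1/2304 = 1/2304
⇒ 3j(2 6 4; 0 0 0)² = 5/143, sgn +1
Racah Σ t=4..4: t=4:+1/967680 = 1/967680
⇒ 3j(2 6 4; -2 -2 4)² = 1/6435, sgn +1
4πI² = N·(3j₀)²·(3jₘ)² = 5/1573
I = +1·√(0.00317864/4π) = 0.01590434

0.015904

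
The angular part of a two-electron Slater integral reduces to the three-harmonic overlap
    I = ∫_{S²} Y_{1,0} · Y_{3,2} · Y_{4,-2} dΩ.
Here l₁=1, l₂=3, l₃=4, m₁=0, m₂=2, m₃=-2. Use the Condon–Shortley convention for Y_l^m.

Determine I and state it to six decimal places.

0.213244

m-sum 0 ✓  L=8 even ✓  2≤4≤4 ✓
Π(2lᵢ+1) = 3×7×9 = 189
triangle coeff Δ(1,3,4) = 1/252
Σ_t [0,0]: t=0:+1/36 = 1/36
(3j)²=4/63 [(1 3 4; 0 0 0)], sign=+1
Σ_t [0,0]: t=0:+1/120 = 1/120
(3j)²=1/21 [(1 3 4; 0 2 -2)], sign=+1
⇒ 4πI² = 4/7
I = (+1)√(4/7/(4π)) = 0.21324362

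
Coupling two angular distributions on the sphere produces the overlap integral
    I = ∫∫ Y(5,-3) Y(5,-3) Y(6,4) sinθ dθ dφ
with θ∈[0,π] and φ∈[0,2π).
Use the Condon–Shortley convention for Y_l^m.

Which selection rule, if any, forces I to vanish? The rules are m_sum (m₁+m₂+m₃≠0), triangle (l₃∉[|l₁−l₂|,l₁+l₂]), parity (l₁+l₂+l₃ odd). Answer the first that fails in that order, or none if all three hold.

Σmᵢ = -2  ✗
l₃∈[|l₁−l₂|,l₁+l₂]=[0,10], have l₃=6
Σlᵢ = 16 ⇒ even

m_sum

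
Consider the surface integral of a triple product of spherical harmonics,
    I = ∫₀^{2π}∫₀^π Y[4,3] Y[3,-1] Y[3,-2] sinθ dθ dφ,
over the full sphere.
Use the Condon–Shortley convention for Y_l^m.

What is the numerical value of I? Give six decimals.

-0.095955

m-sum 0 ✓  L=10 even ✓  1≤3≤7 ✓
Π(2lᵢ+1) = 9×7×7 = 441
triangle coeff Δ(4,3,3) = 1/34650
Σ_t [1,3]: t=1:−1/72 t=2:+1/16 t=3:−1/72 = 5/144
(3j)²=2/77 [(4 3 3; 0 0 0)], sign=-1
Σ_t [0,1]: t=0:+1/288 t=1:−1/144 = -1/288
(3j)²=1/99 [(4 3 3; 3 -1 -2)], sign=+1
⇒ 4πI² = 14/121
I = (-1)√(14/121/(4π)) = -0.09595473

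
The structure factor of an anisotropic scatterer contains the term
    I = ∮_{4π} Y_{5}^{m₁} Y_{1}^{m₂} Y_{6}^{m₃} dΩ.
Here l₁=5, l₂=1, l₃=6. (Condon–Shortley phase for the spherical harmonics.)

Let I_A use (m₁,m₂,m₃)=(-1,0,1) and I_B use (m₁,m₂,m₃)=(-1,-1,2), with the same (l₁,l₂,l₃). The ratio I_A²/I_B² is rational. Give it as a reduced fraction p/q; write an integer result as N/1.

Shared (l₁,l₂,l₃)=(5,1,6): N and (l;000)² cancel in I_A²/I_B².
A: Δ = 0!·10!·2!/13! = 1/858; Racah Σ t=0..0: t=0:+1/17280 = 1/17280; ⇒ 3j(5 1 6; -1 0 1)² = 35/858, sgn -1
B: Δ = 0!·10!·2!/13! = 1/858; Racah Σ t=0..0: t=0:+1/34560 = 1/34560; ⇒ 3j(5 1 6; -1 -1 2)² = 14/429, sgn +1
I_A²/I_B² = (35/858)/(14/429) = 5/4

5/4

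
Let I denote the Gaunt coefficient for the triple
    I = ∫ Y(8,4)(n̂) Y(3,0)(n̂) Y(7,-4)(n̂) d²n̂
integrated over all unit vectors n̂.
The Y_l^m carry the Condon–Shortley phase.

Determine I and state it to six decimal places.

-0.033430

Rules hold: Σm=0, L=18 even, 5≤7≤11.
N = 17·7·15 = 1785
Δ = 4!·12!·2!/19! = 1/5290740
Racah Σ t=1..3: t=1:−1/7257600 t=2:+1/2073600 t=3:−1/7257600 = 1/4838400
⇒ 3j(8 3 7; 0 0 0)² = 252/20995, sgn -1
Racah Σ t=1..3: t=1:−1/26127360 t=2:+1/29030400 t=3:−1/479001600 = -17/2874009600
⇒ 3j(8 3 7; 4 0 -4)² = 17/25935, sgn +1
4πI² = N·(3j₀)²·(3jₘ)² = 4284/305045
I = -1·√(0.0140438/4π) = -0.03343011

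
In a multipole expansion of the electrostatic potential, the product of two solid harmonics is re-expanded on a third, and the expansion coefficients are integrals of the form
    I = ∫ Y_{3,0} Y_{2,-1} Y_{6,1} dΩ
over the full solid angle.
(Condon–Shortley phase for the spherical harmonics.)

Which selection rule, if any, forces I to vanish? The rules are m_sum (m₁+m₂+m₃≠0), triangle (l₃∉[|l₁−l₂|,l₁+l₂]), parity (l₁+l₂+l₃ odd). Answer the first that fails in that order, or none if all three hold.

m₁+m₂+m₃ = 0 − 1 + 1 = 0  ✓
triangle: |3−2|=1 ≤ l₃=6 ≤ 3+2=5  ✗
parity: l₁+l₂+l₃ = 11 is odd

triangle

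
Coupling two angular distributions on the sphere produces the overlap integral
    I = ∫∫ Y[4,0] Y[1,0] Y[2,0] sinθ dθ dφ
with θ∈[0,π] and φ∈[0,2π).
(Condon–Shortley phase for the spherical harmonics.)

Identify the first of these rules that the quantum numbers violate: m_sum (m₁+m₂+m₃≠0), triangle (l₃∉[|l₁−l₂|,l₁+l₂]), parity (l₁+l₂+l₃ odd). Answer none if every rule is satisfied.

azimuthal sum: 0 + 0 + 0 = 0  ✓
3 ≤ 2 ≤ 5 (triangle on l)  ✗
L = 4 + 1 + 2 = 7 (odd)

triangle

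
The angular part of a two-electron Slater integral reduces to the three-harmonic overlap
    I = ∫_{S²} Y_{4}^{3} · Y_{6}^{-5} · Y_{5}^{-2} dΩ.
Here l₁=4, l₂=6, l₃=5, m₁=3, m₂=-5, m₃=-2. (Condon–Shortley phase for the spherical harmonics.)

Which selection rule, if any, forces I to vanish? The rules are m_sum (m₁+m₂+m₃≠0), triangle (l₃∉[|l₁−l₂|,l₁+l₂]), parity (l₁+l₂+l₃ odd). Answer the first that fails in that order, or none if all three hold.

m_sum

azimuthal sum: 3 − 5 − 2 = -4  ✗
2 ≤ 5 ≤ 10 (triangle on l)
L = 4 + 6 + 5 = 15 (odd)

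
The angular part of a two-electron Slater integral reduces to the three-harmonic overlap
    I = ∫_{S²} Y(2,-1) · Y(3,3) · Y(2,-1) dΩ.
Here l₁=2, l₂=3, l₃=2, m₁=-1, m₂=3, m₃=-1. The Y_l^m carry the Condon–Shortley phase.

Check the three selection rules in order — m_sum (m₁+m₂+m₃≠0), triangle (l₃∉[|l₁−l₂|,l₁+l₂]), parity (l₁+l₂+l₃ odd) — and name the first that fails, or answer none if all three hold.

m₁+m₂+m₃ = -1 + 3 − 1 = 1  ✗
triangle: |2−3|=1 ≤ l₃=2 ≤ 2+3=5
parity: l₁+l₂+l₃ = 7 is odd

m_sum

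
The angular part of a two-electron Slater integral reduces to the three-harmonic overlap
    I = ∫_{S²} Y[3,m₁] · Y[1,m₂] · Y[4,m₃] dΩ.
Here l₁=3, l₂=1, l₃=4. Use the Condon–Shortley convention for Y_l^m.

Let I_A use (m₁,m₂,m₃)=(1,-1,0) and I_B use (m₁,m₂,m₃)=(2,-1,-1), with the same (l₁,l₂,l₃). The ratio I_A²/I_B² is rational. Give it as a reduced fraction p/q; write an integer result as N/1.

2/1

Shared (l₁,l₂,l₃)=(3,1,4): N and (l;000)² cancel in I_A²/I_B².
A: Δ = 0!·6!·2!/9! = 1/252; Racah Σ t=0..0: t=0:+1/96 = 1/96; ⇒ 3j(3 1 4; 1 -1 0)² = 1/42, sgn +1
B: Δ = 0!·6!·2!/9! = 1/252; Racah Σ t=0..0: t=0:+1/240 = 1/240; ⇒ 3j(3 1 4; 2 -1 -1)² = 1/84, sgn -1
I_A²/I_B² = (1/42)/(1/84) = 2/1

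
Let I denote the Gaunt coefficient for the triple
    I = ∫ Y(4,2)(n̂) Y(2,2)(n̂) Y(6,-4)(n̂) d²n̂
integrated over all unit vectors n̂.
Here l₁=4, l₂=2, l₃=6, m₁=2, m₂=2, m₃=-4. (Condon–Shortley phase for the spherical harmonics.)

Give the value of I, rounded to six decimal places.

0.230476

m-sum 0 ✓  L=12 even ✓  2≤6≤6 ✓
Π(2lᵢ+1) = 9×5×13 = 585
triangle coeff Δ(4,2,6) = 1/6435
Σ_t [0,0]: t=0:+1/2304 = 1/2304
(3j)²=5/143 [(4 2 6; 0 0 0)], sign=+1
Σ_t [0,0]: t=0:+1/34560 = 1/34560
(3j)²=14/429 [(4 2 6; 2 2 -4)], sign=+1
⇒ 4πI² = 1050/1573
I = (+1)√(1050/1573/(4π)) = 0.23047581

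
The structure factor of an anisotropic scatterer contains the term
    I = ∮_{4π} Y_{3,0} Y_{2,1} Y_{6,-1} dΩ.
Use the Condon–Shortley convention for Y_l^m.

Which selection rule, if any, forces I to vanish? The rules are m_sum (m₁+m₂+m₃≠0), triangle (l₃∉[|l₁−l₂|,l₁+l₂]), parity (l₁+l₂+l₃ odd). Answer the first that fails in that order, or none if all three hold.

triangle

azimuthal sum: 0 + 1 − 1 = 0  ✓
1 ≤ 6 ≤ 5 (triangle on l)  ✗
L = 3 + 2 + 6 = 11 (odd)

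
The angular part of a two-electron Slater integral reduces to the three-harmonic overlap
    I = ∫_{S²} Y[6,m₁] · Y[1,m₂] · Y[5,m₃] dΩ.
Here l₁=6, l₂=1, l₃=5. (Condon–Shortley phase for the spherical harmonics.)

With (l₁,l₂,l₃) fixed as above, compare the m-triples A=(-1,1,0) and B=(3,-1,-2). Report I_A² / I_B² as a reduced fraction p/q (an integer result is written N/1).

l's match ⇒ only the (l;m) 3-j factors differ between A and B.
A: triangle coeff Δ(6,1,5) = 1/858; Σ_t [2,2]: t=2:+1/28800 = 1/28800; (3j)²=7/286 [(6 1 5; -1 1 0)], sign=-1
B: triangle coeff Δ(6,1,5) = 1/858; Σ_t [0,0]: t=0:+1/60480 = 1/60480; (3j)²=6/143 [(6 1 5; 3 -1 -2)], sign=-1
I_A²/I_B² = (7/286)/(6/143) = 7/12

7/12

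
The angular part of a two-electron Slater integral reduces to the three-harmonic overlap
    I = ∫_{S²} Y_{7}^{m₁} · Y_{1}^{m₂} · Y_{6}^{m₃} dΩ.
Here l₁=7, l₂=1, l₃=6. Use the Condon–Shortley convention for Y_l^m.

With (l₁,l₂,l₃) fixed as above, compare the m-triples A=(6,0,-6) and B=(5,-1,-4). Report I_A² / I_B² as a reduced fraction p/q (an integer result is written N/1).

Shared (l₁,l₂,l₃)=(7,1,6): N and (l;000)² cancel in I_A²/I_B².
A: Δ = 2!·12!·0!/15! = 1/1365; Racah Σ t=1..1: t=1:−1/479001600 = -1/479001600; ⇒ 3j(7 1 6; 6 0 -6)² = 1/105, sgn -1
B: Δ = 2!·12!·0!/15! = 1/1365; Racah Σ t=0..0: t=0:+1/14515200 = 1/14515200; ⇒ 3j(7 1 6; 5 -1 -4)² = 22/455, sgn +1
I_A²/I_B² = (1/105)/(22/455) = 13/66

13/66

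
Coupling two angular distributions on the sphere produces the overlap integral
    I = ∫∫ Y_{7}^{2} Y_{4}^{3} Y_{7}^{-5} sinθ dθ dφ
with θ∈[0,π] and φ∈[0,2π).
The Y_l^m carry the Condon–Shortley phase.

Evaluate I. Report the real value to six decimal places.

0.160152

m-sum 0 ✓  L=18 even ✓  3≤7≤11 ✓
Π(2lᵢ+1) = 15×9×15 = 2025
triangle coeff Δ(7,4,7) = 1/58198140
Σ_t [0,4]: t=0:+1/17418240 t=1:−1/622080 t=2:+1/230400 t=3:−1/622080 t=4:+1/17418240 = 1/806400
(3j)²=2268/230945 [(7 4 7; 0 0 0)], sign=-1
Σ_t [3,4]: t=3:−1/11612160 t=4:+1/52254720 = -1/14929920
(3j)²=1225/75582 [(7 4 7; 2 3 -5)], sign=-1
⇒ 4πI² = 62511750/193947611
I = (+1)√(62511750/193947611/(4π)) = 0.16015248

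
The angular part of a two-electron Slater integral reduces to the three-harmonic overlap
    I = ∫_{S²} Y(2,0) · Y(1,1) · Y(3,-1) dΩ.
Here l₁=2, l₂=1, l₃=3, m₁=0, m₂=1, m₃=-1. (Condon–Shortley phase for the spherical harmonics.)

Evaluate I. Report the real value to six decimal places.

-0.202301

Rules hold: Σm=0, L=6 even, 1≤3≤3.
N = 5·3·7 = 105
Δ = 0!·4!·2!/7! = 1/105
Racah Σ t=0..0: t=0:+1/4 = 1/4
⇒ 3j(2 1 3; 0 0 0)² = 3/35, sgn -1
Racah Σ t=0..0: t=0:+1/8 = 1/8
⇒ 3j(2 1 3; 0 1 -1)² = 2/35, sgn +1
4πI² = N·(3j₀)²·(3jₘ)² = 18/35
I = -1·√(0.514286/4π) = -0.20230066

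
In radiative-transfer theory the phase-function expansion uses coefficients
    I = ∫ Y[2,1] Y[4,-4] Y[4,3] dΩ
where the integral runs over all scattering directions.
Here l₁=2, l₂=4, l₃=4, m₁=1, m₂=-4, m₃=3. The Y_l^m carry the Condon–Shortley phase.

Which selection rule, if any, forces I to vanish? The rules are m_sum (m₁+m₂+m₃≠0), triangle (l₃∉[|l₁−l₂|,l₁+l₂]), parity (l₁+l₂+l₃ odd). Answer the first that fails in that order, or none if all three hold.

none

m₁+m₂+m₃ = 1 − 4 + 3 = 0  ✓
triangle: |2−4|=2 ≤ l₃=4 ≤ 2+4=6  ✓
parity: l₁+l₂+l₃ = 10 is even  ✓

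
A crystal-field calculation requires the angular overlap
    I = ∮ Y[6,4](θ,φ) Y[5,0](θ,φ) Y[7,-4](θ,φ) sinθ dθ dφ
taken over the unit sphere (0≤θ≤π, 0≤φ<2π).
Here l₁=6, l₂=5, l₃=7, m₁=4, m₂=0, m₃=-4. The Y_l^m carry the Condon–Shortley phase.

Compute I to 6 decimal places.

Rules hold: Σm=0, L=18 even, 1≤7≤11.
N = 13·11·15 = 2145
Δ = 4!·8!·6!/19! = 1/174594420
Racah Σ t=0..4: t=0:+1/4147200 t=1:−1/207360 t=2:+1/82944 t=3:−1/207360 t=4:+1/4147200 = 1/345600
⇒ 3j(6 5 7; 0 0 0)² = 420/46189, sgn -1
Racah Σ t=0..2: t=0:+1/4147200 t=1:−1/1451520 t=2:+1/5806080 = -1/3628800
⇒ 3j(6 5 7; 4 0 -4)² = 320/29393, sgn +1
4πI² = N·(3j₀)²·(3jₘ)² = 288000/1356277
I = -1·√(0.212346/4π) = -0.12999215

-0.129992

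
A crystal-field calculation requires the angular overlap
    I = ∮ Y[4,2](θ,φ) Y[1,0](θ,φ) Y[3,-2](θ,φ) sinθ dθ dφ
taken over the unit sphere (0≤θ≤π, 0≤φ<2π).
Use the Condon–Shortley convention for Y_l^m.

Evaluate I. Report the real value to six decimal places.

m-sum 0 ✓  L=8 even ✓  3≤3≤5 ✓
Π(2lᵢ+1) = 9×3×7 = 189
triangle coeff Δ(4,1,3) = 1/252
Σ_t [1,1]: t=1:−1/36 = -1/36
(3j)²=4/63 [(4 1 3; 0 0 0)], sign=+1
Σ_t [1,1]: t=1:−1/120 = -1/120
(3j)²=1/21 [(4 1 3; 2 0 -2)], sign=+1
⇒ 4πI² = 4/7
I = (+1)√(4/7/(4π)) = 0.21324362

0.213244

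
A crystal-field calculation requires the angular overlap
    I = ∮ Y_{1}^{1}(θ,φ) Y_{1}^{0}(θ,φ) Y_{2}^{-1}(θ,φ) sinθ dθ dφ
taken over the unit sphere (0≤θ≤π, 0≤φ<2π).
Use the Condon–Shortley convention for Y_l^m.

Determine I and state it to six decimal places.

-0.218510

m-sum 0 ✓  L=4 even ✓  0≤2≤2 ✓
Π(2lᵢ+1) = 3×3×5 = 45
triangle coeff Δ(1,1,2) = 1/30
Σ_t [0,0]: t=0:+1/1 = 1/1
(3j)²=2/15 [(1 1 2; 0 0 0)], sign=+1
Σ_t [0,0]: t=0:+1/2 = 1/2
(3j)²=1/10 [(1 1 2; 1 0 -1)], sign=-1
⇒ 4πI² = 3/5
I = (-1)√(3/5/(4π)) = -0.21850969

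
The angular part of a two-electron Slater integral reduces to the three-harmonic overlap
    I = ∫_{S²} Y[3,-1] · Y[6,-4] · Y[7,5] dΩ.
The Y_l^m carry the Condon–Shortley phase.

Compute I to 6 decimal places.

m-sum 0 ✓  L=16 even ✓  3≤7≤9 ✓
Π(2lᵢ+1) = 7×13×15 = 1365
triangle coeff Δ(3,6,7) = 1/2042040
Σ_t [0,2]: t=0:+1/207360 t=1:−1/57600 t=2:+1/207360 = -1/129600
(3j)²=168/12155 [(3 6 7; 0 0 0)], sign=+1
Σ_t [0,2]: t=0:+1/3870720 t=1:−1/2177280 t=2:+1/29030400 = -29/174182400
(3j)²=841/185640 [(3 6 7; -1 -4 5)], sign=-1
⇒ 4πI² = 17661/206635
I = (-1)√(17661/206635/(4π)) = -0.08247091

-0.082471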